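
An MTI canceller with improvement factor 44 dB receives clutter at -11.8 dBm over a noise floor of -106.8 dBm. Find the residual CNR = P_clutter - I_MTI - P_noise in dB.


CNR = -11.8 - 44 - (-106.8) = 51.0 dB

51.0 dB


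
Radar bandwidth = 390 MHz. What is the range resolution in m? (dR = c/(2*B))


dR = 3e8 / (2 * 390000000.0) = 0.38 m

0.38 m


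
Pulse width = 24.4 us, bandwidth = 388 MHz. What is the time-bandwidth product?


TBP = 24.4 * 388 = 9467.2

9467.2


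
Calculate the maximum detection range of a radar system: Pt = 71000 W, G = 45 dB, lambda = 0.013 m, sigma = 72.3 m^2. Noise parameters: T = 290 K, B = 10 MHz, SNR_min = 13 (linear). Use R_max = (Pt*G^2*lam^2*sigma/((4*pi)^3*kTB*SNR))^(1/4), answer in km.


G_lin = 10^(45/10) = 31622.776602
R^4 = 71000 * 31622.776602^2 * 0.013^2 * 72.3 / ((4*pi)^3 * 1.38e-23 * 290 * 10000000.0 * 13)
R^4 = 8.40298e20 m^4
R_max = (8.40298e20)^(1/4) = 170258.3 m = 170.3 km

170.3 km


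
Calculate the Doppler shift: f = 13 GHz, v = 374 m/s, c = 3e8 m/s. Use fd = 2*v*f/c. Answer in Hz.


fd = 2 * 374 * 13000000000.0 / 3e8 = 32413.3 Hz

32413.3 Hz


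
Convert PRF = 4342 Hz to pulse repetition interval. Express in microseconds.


PRI = 1/4342 = 0.0002303086 s = 230.3 us

230.3 us


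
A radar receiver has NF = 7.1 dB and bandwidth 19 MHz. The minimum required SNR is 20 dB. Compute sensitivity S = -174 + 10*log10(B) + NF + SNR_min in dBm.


10*log10(19000000.0) = 72.79
S = -174 + 72.79 + 7.1 + 20 = -74.1 dBm

-74.1 dBm


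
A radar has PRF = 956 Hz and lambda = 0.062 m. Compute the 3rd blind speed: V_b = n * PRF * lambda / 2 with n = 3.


V_blind = 3 * 956 * 0.062 / 2 = 88.9 m/s

88.9 m/s


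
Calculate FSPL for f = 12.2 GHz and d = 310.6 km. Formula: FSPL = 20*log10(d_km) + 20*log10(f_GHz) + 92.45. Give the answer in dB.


20*log10(310.6) = 49.84
20*log10(12.2) = 21.73
FSPL = 164.0 dB

164.0 dB


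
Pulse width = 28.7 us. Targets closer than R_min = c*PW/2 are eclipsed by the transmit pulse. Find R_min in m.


R_min = 3e8 * 28.7e-6 / 2 = 4305.0 m

4305.0 m


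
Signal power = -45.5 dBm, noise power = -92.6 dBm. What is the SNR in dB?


SNR = -45.5 - (-92.6) = 47.1 dB

47.1 dB


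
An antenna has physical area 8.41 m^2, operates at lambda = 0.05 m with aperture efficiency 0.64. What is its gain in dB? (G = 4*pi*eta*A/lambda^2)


G_linear = 4*pi*0.64*8.41/0.05^2 = 27054.89
G_dB = 10*log10(27054.89) = 44.3 dB

44.3 dB


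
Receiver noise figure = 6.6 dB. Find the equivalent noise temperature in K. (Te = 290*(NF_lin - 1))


NF_lin = 10^(6.6/10) = 4.570882
Te = 290 * (4.570882 - 1) = 1035.6 K

1035.6 K


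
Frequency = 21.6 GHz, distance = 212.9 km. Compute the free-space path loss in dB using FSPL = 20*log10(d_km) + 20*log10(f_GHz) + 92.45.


20*log10(212.9) = 46.56
20*log10(21.6) = 26.69
FSPL = 165.7 dB

165.7 dB


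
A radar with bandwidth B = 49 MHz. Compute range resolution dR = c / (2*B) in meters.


dR = 3e8 / (2 * 49000000.0) = 3.06 m

3.06 m


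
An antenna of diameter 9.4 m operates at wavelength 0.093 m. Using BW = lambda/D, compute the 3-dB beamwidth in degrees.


BW_rad = 0.093 / 9.4 = 0.009894
BW_deg = 0.57 degrees

0.57 degrees


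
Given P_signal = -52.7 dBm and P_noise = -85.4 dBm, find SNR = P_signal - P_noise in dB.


SNR = -52.7 - (-85.4) = 32.7 dB

32.7 dB


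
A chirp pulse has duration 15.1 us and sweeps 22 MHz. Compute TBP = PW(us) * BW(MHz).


TBP = 15.1 * 22 = 332.2

332.2


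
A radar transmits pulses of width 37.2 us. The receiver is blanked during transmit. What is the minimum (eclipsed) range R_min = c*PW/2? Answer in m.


R_min = 3e8 * 37.2e-6 / 2 = 5580.0 m

5580.0 m


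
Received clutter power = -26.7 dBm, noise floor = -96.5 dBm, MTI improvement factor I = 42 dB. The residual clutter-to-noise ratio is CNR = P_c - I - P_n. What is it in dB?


CNR = -26.7 - 42 - (-96.5) = 27.8 dB

27.8 dB


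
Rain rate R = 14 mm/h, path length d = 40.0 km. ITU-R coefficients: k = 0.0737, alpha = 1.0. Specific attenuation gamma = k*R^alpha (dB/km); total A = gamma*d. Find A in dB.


gamma = 0.0737 * 14^1.0 = 1.0318 dB/km
A = 1.0318 * 40.0 = 41.27 dB

41.27 dB


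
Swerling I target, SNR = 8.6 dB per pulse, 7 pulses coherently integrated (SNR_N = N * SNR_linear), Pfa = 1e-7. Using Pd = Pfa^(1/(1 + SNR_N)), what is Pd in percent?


SNR_lin = 10^(8.6/10) = 7.24436
SNR_N = 7 * 7.24436 = 50.71052
1/(1 + SNR_N) = 1/51.71052 = 0.0193384
Pd = (1e-7)^0.0193384 = 0.7322
Pd = 73.2%

73.2%


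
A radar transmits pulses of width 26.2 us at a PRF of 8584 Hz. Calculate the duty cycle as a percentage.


DC = 26.2e-6 * 8584 * 100 = 22.49%

22.49%


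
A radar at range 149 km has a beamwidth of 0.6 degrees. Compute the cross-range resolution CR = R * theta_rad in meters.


BW_rad = 0.010471976
CR = 149000 * 0.010471976 = 1560.3 m

1560.3 m


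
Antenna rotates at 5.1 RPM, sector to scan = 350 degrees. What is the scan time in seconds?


t = 350 / (5.1 * 360) * 60 = 11.44 s

11.44 s


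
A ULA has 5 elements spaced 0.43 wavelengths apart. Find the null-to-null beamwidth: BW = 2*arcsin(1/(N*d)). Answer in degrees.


1/(N*d) = 1/(5*0.43) = 0.465116
BW = 2*arcsin(0.465116) = 55.4 degrees

55.4 degrees


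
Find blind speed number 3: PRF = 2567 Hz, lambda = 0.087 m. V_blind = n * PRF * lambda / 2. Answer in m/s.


V_blind = 3 * 2567 * 0.087 / 2 = 335.0 m/s

335.0 m/s


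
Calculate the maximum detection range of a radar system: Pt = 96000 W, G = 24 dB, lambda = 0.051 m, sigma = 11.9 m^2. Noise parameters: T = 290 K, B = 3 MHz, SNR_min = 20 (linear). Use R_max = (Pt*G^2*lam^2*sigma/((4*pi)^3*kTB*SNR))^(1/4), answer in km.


G_lin = 10^(24/10) = 251.188643
R^4 = 96000 * 251.188643^2 * 0.051^2 * 11.9 / ((4*pi)^3 * 1.38e-23 * 290 * 3000000.0 * 20)
R^4 = 3.9346e17 m^4
R_max = (3.9346e17)^(1/4) = 25045.2 m = 25.0 km

25.0 km


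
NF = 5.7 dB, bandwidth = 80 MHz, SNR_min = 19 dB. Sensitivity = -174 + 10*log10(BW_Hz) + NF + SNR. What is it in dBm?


10*log10(80000000.0) = 79.03
S = -174 + 79.03 + 5.7 + 19 = -70.3 dBm

-70.3 dBm


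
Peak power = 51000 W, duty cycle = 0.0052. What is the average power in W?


P_avg = 51000 * 0.0052 = 265.2 W

265.2 W


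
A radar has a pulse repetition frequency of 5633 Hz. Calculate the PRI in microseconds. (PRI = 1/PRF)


PRI = 1/5633 = 0.0001775253 s = 177.5 us

177.5 us


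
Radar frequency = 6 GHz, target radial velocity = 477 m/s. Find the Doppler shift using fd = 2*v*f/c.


fd = 2 * 477 * 6000000000.0 / 3e8 = 19080.0 Hz

19080.0 Hz


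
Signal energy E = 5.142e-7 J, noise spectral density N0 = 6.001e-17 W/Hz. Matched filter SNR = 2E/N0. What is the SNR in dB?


SNR_lin = 2 * 5.142e-7 / 6.001e-17 = 1.714e10
SNR_dB = 10*log10(1.714e10) = 102.3 dB

102.3 dB


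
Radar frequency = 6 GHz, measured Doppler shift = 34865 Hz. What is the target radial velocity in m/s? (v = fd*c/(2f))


v = 34865 * 3e8 / (2 * 6000000000.0) = 871.6 m/s

871.6 m/s


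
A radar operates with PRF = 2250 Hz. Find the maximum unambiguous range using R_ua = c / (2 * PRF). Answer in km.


R_ua = 3e8 / (2 * 2250) = 66666.7 m = 66.7 km

66.7 km


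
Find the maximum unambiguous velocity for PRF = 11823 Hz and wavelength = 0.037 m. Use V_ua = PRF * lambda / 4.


V_ua = 11823 * 0.037 / 4 = 109.4 m/s

109.4 m/s


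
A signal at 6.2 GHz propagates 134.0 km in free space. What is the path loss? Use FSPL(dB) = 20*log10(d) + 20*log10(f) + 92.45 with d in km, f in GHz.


20*log10(134.0) = 42.54
20*log10(6.2) = 15.85
FSPL = 150.8 dB

150.8 dB


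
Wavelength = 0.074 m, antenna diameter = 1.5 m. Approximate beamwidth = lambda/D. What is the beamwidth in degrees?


BW_rad = 0.074 / 1.5 = 0.049333
BW_deg = 2.83 degrees

2.83 degrees


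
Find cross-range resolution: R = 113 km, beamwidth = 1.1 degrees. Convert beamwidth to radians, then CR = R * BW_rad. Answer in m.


BW_rad = 0.019198622
CR = 113000 * 0.019198622 = 2169.4 m

2169.4 m


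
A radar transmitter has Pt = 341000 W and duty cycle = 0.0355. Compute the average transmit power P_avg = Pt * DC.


P_avg = 341000 * 0.0355 = 12105.5 W

12105.5 W


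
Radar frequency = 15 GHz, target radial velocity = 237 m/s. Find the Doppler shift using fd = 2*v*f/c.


fd = 2 * 237 * 15000000000.0 / 3e8 = 23700.0 Hz

23700.0 Hz


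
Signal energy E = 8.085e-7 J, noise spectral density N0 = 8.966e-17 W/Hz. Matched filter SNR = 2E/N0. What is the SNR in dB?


SNR_lin = 2 * 8.085e-7 / 8.966e-17 = 1.803e10
SNR_dB = 10*log10(1.803e10) = 102.6 dB

102.6 dB


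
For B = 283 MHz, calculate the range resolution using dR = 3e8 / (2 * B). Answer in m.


dR = 3e8 / (2 * 283000000.0) = 0.53 m

0.53 m


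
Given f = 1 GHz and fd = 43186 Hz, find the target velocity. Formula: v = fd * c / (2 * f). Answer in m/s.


v = 43186 * 3e8 / (2 * 1000000000.0) = 6477.9 m/s

6477.9 m/s


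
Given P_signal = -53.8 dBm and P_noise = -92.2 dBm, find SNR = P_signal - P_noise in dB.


SNR = -53.8 - (-92.2) = 38.4 dB

38.4 dB


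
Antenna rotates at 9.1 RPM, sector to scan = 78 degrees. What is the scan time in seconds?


t = 78 / (9.1 * 360) * 60 = 1.43 s

1.43 s


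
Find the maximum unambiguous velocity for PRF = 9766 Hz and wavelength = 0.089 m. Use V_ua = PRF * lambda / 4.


V_ua = 9766 * 0.089 / 4 = 217.3 m/s

217.3 m/s


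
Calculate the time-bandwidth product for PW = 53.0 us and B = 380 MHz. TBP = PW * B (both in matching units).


TBP = 53.0 * 380 = 20140.0

20140.0


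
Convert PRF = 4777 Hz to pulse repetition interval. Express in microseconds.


PRI = 1/4777 = 0.0002093364 s = 209.3 us

209.3 us


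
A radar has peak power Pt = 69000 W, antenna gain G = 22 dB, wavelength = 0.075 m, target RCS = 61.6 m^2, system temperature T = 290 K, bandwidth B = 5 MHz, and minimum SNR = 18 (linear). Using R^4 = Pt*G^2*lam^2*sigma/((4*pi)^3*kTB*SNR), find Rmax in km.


G_lin = 10^(22/10) = 158.489319
R^4 = 69000 * 158.489319^2 * 0.075^2 * 61.6 / ((4*pi)^3 * 1.38e-23 * 290 * 5000000.0 * 18)
R^4 = 8.4024e17 m^4
R_max = (8.4024e17)^(1/4) = 30276.2 m = 30.3 km

30.3 km


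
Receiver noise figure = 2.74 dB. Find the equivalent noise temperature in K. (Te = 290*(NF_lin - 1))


NF_lin = 10^(2.74/10) = 1.879317
Te = 290 * (1.879317 - 1) = 255.0 K

255.0 K


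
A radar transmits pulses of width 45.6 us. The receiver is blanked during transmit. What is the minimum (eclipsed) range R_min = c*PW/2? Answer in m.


R_min = 3e8 * 45.6e-6 / 2 = 6840.0 m

6840.0 m


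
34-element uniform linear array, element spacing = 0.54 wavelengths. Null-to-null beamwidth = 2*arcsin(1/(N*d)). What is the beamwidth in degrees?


1/(N*d) = 1/(34*0.54) = 0.054466
BW = 2*arcsin(0.054466) = 6.2 degrees

6.2 degrees


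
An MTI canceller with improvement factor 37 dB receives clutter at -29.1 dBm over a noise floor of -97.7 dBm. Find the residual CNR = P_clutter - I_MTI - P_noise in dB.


CNR = -29.1 - 37 - (-97.7) = 31.6 dB

31.6 dB


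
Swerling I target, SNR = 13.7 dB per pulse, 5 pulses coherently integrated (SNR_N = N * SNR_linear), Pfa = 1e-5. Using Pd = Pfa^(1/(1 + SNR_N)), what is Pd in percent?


SNR_lin = 10^(13.7/10) = 23.44229
SNR_N = 5 * 23.44229 = 117.21145
1/(1 + SNR_N) = 1/118.21145 = 0.0084594
Pd = (1e-5)^0.0084594 = 0.9072
Pd = 90.7%

90.7%


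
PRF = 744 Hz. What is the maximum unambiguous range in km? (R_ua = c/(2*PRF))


R_ua = 3e8 / (2 * 744) = 201612.9 m = 201.6 km

201.6 km


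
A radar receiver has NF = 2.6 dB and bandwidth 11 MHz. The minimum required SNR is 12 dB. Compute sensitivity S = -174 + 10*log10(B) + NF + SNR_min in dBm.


10*log10(11000000.0) = 70.41
S = -174 + 70.41 + 2.6 + 12 = -89.0 dBm

-89.0 dBm


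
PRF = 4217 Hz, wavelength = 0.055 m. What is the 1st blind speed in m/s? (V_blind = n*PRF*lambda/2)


V_blind = 1 * 4217 * 0.055 / 2 = 116.0 m/s

116.0 m/s


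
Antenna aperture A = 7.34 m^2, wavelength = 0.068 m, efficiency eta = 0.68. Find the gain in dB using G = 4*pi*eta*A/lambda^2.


G_linear = 4*pi*0.68*7.34/0.068^2 = 13564.29
G_dB = 10*log10(13564.29) = 41.3 dB

41.3 dB


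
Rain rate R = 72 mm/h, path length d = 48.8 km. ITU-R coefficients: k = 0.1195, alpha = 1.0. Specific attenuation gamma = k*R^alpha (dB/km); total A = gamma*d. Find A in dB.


gamma = 0.1195 * 72^1.0 = 8.604 dB/km
A = 8.604 * 48.8 = 419.88 dB

419.88 dB


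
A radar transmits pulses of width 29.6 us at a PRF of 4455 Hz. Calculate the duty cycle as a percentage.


DC = 29.6e-6 * 4455 * 100 = 13.19%

13.19%


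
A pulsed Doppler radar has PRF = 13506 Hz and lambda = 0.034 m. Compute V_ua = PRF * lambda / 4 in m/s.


V_ua = 13506 * 0.034 / 4 = 114.8 m/s

114.8 m/s


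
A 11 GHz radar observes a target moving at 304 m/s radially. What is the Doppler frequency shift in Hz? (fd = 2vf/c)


fd = 2 * 304 * 11000000000.0 / 3e8 = 22293.3 Hz

22293.3 Hz


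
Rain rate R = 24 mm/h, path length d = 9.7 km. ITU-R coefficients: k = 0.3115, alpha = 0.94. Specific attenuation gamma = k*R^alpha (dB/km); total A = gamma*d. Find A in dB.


gamma = 0.3115 * 24^0.94 = 6.178124 dB/km
A = 6.178124 * 9.7 = 59.93 dB

59.93 dB


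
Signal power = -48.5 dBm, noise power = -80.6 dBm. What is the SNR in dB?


SNR = -48.5 - (-80.6) = 32.1 dB

32.1 dB


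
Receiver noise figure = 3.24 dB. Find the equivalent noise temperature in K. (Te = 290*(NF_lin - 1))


NF_lin = 10^(3.24/10) = 2.108628
Te = 290 * (2.108628 - 1) = 321.5 K

321.5 K


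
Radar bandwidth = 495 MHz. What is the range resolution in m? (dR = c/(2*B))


dR = 3e8 / (2 * 495000000.0) = 0.3 m

0.3 m


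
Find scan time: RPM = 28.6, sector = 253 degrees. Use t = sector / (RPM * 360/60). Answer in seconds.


t = 253 / (28.6 * 360) * 60 = 1.47 s

1.47 s


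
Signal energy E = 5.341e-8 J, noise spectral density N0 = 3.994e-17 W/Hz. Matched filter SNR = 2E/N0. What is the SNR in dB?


SNR_lin = 2 * 5.341e-8 / 3.994e-17 = 2.675e9
SNR_dB = 10*log10(2.675e9) = 94.3 dB

94.3 dB


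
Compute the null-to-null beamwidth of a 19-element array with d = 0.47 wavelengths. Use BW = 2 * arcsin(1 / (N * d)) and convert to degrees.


1/(N*d) = 1/(19*0.47) = 0.111982
BW = 2*arcsin(0.111982) = 12.9 degrees

12.9 degrees


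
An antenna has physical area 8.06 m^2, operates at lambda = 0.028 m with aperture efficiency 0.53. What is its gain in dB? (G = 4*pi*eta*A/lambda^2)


G_linear = 4*pi*0.53*8.06/0.028^2 = 68470.69
G_dB = 10*log10(68470.69) = 48.4 dB

48.4 dB


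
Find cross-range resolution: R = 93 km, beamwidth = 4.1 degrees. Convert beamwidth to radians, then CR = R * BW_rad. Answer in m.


BW_rad = 0.071558499
CR = 93000 * 0.071558499 = 6654.9 m

6654.9 m


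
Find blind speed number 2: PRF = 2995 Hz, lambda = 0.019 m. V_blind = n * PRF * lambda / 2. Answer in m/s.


V_blind = 2 * 2995 * 0.019 / 2 = 56.9 m/s

56.9 m/s


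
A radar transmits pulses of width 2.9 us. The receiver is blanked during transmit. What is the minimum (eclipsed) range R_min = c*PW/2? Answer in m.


R_min = 3e8 * 2.9e-6 / 2 = 435.0 m

435.0 m


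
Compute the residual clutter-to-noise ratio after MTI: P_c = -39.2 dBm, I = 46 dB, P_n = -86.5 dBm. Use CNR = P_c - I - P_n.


CNR = -39.2 - 46 - (-86.5) = 1.3 dB

1.3 dB


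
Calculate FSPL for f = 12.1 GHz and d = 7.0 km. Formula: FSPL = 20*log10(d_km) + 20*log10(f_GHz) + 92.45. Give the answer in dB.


20*log10(7.0) = 16.9
20*log10(12.1) = 21.66
FSPL = 131.0 dB

131.0 dB


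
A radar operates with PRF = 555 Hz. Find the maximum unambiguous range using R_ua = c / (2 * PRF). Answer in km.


R_ua = 3e8 / (2 * 555) = 270270.3 m = 270.3 km

270.3 km


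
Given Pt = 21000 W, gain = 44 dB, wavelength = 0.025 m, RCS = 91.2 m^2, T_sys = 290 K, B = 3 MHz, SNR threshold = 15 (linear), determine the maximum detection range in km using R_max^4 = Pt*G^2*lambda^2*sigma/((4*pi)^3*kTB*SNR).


G_lin = 10^(44/10) = 25118.864315
R^4 = 21000 * 25118.864315^2 * 0.025^2 * 91.2 / ((4*pi)^3 * 1.38e-23 * 290 * 3000000.0 * 15)
R^4 = 2.11337e21 m^4
R_max = (2.11337e21)^(1/4) = 214409.4 m = 214.4 km

214.4 km


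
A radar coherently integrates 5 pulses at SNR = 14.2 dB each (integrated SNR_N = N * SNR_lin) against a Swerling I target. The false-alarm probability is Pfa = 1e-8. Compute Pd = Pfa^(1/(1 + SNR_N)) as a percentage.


SNR_lin = 10^(14.2/10) = 26.30268
SNR_N = 5 * 26.30268 = 131.5134
1/(1 + SNR_N) = 1/132.5134 = 0.0075464
Pd = (1e-8)^0.0075464 = 0.87022
Pd = 87.0%

87.0%


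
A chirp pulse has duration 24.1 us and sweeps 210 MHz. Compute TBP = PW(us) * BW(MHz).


TBP = 24.1 * 210 = 5061.0

5061.0


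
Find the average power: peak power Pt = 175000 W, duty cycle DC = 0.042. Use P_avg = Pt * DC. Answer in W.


P_avg = 175000 * 0.042 = 7350.0 W

7350.0 W


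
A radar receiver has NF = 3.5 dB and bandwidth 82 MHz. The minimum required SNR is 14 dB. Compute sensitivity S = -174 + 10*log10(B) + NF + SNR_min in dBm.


10*log10(82000000.0) = 79.14
S = -174 + 79.14 + 3.5 + 14 = -77.4 dBm

-77.4 dBm


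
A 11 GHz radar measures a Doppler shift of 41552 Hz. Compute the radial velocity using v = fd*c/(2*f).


v = 41552 * 3e8 / (2 * 11000000000.0) = 566.6 m/s

566.6 m/s


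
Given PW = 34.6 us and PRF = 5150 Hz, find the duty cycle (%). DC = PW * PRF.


DC = 34.6e-6 * 5150 * 100 = 17.82%

17.82%


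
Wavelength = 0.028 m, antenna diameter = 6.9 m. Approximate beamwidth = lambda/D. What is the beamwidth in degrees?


BW_rad = 0.028 / 6.9 = 0.004058
BW_deg = 0.23 degrees

0.23 degrees


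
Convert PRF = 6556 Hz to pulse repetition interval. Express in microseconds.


PRI = 1/6556 = 0.000152532 s = 152.5 us

152.5 us


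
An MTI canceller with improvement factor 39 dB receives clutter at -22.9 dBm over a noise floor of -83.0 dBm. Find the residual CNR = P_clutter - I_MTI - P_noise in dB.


CNR = -22.9 - 39 - (-83.0) = 21.1 dB

21.1 dB


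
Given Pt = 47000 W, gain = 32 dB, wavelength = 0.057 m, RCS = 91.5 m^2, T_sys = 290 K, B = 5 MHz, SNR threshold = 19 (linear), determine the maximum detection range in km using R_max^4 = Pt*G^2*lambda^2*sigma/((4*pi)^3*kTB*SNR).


G_lin = 10^(32/10) = 1584.893192
R^4 = 47000 * 1584.893192^2 * 0.057^2 * 91.5 / ((4*pi)^3 * 1.38e-23 * 290 * 5000000.0 * 19)
R^4 = 4.65199e19 m^4
R_max = (4.65199e19)^(1/4) = 82586.6 m = 82.6 km

82.6 km


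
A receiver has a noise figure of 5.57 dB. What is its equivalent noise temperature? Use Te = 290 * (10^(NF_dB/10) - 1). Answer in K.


NF_lin = 10^(5.57/10) = 3.605786
Te = 290 * (3.605786 - 1) = 755.7 K

755.7 K


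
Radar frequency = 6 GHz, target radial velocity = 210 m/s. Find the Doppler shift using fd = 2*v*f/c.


fd = 2 * 210 * 6000000000.0 / 3e8 = 8400.0 Hz

8400.0 Hz


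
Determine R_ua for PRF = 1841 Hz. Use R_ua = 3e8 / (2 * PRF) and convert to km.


R_ua = 3e8 / (2 * 1841) = 81477.5 m = 81.5 km

81.5 km


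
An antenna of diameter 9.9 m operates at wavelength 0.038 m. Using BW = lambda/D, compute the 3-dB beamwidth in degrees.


BW_rad = 0.038 / 9.9 = 0.003838
BW_deg = 0.22 degrees

0.22 degrees


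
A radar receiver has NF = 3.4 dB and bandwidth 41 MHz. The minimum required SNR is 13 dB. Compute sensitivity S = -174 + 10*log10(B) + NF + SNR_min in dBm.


10*log10(41000000.0) = 76.13
S = -174 + 76.13 + 3.4 + 13 = -81.5 dBm

-81.5 dBm


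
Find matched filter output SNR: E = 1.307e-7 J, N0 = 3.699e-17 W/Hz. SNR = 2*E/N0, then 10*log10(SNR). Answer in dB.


SNR_lin = 2 * 1.307e-7 / 3.699e-17 = 7.067e9
SNR_dB = 10*log10(7.067e9) = 98.5 dB

98.5 dB


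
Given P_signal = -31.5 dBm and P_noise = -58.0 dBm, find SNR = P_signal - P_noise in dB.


SNR = -31.5 - (-58.0) = 26.5 dB

26.5 dB


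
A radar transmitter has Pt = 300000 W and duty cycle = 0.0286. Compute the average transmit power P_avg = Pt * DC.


P_avg = 300000 * 0.0286 = 8580.0 W

8580.0 W


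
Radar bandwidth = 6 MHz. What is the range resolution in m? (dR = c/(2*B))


dR = 3e8 / (2 * 6000000.0) = 25.0 m

25.0 m


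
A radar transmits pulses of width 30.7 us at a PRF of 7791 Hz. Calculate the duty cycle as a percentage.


DC = 30.7e-6 * 7791 * 100 = 23.92%

23.92%


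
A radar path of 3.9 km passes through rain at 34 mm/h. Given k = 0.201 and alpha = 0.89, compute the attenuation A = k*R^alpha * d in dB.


gamma = 0.201 * 34^0.89 = 4.636735 dB/km
A = 4.636735 * 3.9 = 18.08 dB

18.08 dB


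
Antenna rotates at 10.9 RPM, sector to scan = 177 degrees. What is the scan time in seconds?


t = 177 / (10.9 * 360) * 60 = 2.71 s

2.71 s


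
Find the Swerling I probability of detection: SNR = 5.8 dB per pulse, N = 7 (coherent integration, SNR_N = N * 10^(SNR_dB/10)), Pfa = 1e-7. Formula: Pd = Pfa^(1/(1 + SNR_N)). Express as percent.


SNR_lin = 10^(5.8/10) = 3.80189
SNR_N = 7 * 3.80189 = 26.61323
1/(1 + SNR_N) = 1/27.61323 = 0.0362145
Pd = (1e-7)^0.0362145 = 0.55783
Pd = 55.8%

55.8%


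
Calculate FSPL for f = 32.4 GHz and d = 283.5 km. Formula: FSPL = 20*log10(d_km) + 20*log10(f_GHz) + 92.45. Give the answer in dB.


20*log10(283.5) = 49.05
20*log10(32.4) = 30.21
FSPL = 171.7 dB

171.7 dB


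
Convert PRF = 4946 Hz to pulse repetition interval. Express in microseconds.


PRI = 1/4946 = 0.0002021836 s = 202.2 us

202.2 us


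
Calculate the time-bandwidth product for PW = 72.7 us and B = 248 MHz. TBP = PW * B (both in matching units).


TBP = 72.7 * 248 = 18029.6

18029.6


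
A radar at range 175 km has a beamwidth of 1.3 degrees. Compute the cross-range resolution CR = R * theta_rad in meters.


BW_rad = 0.02268928
CR = 175000 * 0.02268928 = 3970.6 m

3970.6 m


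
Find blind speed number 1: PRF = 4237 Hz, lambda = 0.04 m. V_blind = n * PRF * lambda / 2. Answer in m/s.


V_blind = 1 * 4237 * 0.04 / 2 = 84.7 m/s

84.7 m/s


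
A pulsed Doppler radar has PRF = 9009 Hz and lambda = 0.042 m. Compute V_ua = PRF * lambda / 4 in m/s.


V_ua = 9009 * 0.042 / 4 = 94.6 m/s

94.6 m/s


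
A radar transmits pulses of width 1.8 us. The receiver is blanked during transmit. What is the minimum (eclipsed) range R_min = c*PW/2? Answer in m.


R_min = 3e8 * 1.8e-6 / 2 = 270.0 m

270.0 m


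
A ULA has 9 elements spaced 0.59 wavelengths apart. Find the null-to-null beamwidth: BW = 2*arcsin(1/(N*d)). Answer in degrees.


1/(N*d) = 1/(9*0.59) = 0.188324
BW = 2*arcsin(0.188324) = 21.7 degrees

21.7 degrees


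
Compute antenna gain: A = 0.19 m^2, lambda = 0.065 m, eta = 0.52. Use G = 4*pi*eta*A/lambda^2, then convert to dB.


G_linear = 4*pi*0.52*0.19/0.065^2 = 293.86
G_dB = 10*log10(293.86) = 24.7 dB

24.7 dB


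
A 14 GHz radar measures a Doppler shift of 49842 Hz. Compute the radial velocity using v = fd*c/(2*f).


v = 49842 * 3e8 / (2 * 14000000000.0) = 534.0 m/s

534.0 m/s


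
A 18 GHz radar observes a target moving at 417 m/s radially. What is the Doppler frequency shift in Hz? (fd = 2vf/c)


fd = 2 * 417 * 18000000000.0 / 3e8 = 50040.0 Hz

50040.0 Hz


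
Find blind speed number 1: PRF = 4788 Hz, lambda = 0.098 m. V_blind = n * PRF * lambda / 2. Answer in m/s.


V_blind = 1 * 4788 * 0.098 / 2 = 234.6 m/s

234.6 m/s


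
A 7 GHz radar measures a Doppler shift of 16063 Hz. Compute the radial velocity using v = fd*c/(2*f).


v = 16063 * 3e8 / (2 * 7000000000.0) = 344.2 m/s

344.2 m/s


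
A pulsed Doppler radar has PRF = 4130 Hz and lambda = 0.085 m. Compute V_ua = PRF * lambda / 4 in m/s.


V_ua = 4130 * 0.085 / 4 = 87.8 m/s

87.8 m/s


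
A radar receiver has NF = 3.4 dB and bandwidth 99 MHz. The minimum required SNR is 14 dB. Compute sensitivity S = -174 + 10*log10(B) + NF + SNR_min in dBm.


10*log10(99000000.0) = 79.96
S = -174 + 79.96 + 3.4 + 14 = -76.6 dBm

-76.6 dBm


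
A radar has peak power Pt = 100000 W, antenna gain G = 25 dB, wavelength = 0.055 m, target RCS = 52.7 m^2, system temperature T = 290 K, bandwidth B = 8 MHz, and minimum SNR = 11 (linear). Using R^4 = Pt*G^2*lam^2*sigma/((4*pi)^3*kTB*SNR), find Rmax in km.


G_lin = 10^(25/10) = 316.227766
R^4 = 100000 * 316.227766^2 * 0.055^2 * 52.7 / ((4*pi)^3 * 1.38e-23 * 290 * 8000000.0 * 11)
R^4 = 2.28111e18 m^4
R_max = (2.28111e18)^(1/4) = 38863.0 m = 38.9 km

38.9 km


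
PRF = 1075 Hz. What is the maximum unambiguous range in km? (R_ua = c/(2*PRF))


R_ua = 3e8 / (2 * 1075) = 139534.9 m = 139.5 km

139.5 km


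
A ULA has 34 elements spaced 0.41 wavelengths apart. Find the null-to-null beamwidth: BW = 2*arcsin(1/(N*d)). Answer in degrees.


1/(N*d) = 1/(34*0.41) = 0.071736
BW = 2*arcsin(0.071736) = 8.2 degrees

8.2 degrees


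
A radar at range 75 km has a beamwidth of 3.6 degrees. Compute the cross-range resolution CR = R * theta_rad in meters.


BW_rad = 0.062831853
CR = 75000 * 0.062831853 = 4712.4 m

4712.4 m


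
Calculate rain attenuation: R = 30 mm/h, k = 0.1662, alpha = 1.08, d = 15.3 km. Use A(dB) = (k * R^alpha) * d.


gamma = 0.1662 * 30^1.08 = 6.545186 dB/km
A = 6.545186 * 15.3 = 100.14 dB

100.14 dB


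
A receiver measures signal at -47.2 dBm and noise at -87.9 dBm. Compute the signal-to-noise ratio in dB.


SNR = -47.2 - (-87.9) = 40.7 dB

40.7 dB


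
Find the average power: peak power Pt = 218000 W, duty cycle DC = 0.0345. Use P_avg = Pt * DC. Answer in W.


P_avg = 218000 * 0.0345 = 7521.0 W

7521.0 W


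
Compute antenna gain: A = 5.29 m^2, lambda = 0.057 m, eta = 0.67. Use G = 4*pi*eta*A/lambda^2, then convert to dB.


G_linear = 4*pi*0.67*5.29/0.057^2 = 13708.52
G_dB = 10*log10(13708.52) = 41.4 dB

41.4 dB


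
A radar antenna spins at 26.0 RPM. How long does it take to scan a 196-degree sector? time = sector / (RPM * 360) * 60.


t = 196 / (26.0 * 360) * 60 = 1.26 s

1.26 s


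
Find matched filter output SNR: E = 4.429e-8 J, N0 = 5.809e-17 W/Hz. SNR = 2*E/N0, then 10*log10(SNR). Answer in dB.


SNR_lin = 2 * 4.429e-8 / 5.809e-17 = 1.525e9
SNR_dB = 10*log10(1.525e9) = 91.8 dB

91.8 dB


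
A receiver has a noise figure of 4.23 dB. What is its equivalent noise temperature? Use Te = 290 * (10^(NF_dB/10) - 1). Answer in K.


NF_lin = 10^(4.23/10) = 2.6485
Te = 290 * (2.6485 - 1) = 478.1 K

478.1 K


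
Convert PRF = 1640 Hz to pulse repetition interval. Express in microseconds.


PRI = 1/1640 = 0.0006097561 s = 609.8 us

609.8 us


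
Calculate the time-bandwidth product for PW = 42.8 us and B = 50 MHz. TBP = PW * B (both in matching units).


TBP = 42.8 * 50 = 2140.0

2140.0


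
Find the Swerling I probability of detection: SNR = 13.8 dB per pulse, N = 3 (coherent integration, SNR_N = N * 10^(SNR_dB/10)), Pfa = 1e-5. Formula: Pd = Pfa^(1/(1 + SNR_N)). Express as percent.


SNR_lin = 10^(13.8/10) = 23.98833
SNR_N = 3 * 23.98833 = 71.96499
1/(1 + SNR_N) = 1/72.96499 = 0.0137052
Pd = (1e-5)^0.0137052 = 0.85403
Pd = 85.4%

85.4%


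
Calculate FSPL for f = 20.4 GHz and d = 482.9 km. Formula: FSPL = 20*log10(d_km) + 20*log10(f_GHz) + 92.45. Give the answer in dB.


20*log10(482.9) = 53.68
20*log10(20.4) = 26.19
FSPL = 172.3 dB

172.3 dB


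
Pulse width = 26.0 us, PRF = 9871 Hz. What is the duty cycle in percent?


DC = 26.0e-6 * 9871 * 100 = 25.66%

25.66%


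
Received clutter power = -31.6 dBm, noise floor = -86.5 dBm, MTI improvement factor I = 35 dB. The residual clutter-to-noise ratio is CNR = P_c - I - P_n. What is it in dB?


CNR = -31.6 - 35 - (-86.5) = 19.9 dB

19.9 dB


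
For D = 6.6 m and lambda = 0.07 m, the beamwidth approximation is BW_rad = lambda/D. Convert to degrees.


BW_rad = 0.07 / 6.6 = 0.010606
BW_deg = 0.61 degrees

0.61 degrees


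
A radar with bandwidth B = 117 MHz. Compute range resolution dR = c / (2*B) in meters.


dR = 3e8 / (2 * 117000000.0) = 1.28 m

1.28 m


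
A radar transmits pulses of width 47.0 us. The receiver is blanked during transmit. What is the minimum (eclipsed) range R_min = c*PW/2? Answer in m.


R_min = 3e8 * 47.0e-6 / 2 = 7050.0 m

7050.0 m


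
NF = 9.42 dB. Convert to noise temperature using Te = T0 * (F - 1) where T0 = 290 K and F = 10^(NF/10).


NF_lin = 10^(9.42/10) = 8.749838
Te = 290 * (8.749838 - 1) = 2247.5 K

2247.5 K


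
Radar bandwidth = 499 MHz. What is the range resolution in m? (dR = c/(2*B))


dR = 3e8 / (2 * 499000000.0) = 0.3 m

0.3 m


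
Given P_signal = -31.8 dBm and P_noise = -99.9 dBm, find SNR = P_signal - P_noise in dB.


SNR = -31.8 - (-99.9) = 68.1 dB

68.1 dB


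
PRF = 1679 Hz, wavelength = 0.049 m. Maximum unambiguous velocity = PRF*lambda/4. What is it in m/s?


V_ua = 1679 * 0.049 / 4 = 20.6 m/s

20.6 m/s


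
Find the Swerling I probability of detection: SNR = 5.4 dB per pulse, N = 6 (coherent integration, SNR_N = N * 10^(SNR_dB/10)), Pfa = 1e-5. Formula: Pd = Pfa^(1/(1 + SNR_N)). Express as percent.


SNR_lin = 10^(5.4/10) = 3.46737
SNR_N = 6 * 3.46737 = 20.80422
1/(1 + SNR_N) = 1/21.80422 = 0.0458627
Pd = (1e-5)^0.0458627 = 0.58978
Pd = 59.0%

59.0%


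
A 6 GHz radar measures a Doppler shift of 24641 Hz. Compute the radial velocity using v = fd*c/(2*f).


v = 24641 * 3e8 / (2 * 6000000000.0) = 616.0 m/s

616.0 m/s


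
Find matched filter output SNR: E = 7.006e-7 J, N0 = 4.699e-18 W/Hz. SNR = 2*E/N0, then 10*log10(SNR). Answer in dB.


SNR_lin = 2 * 7.006e-7 / 4.699e-18 = 2.982e11
SNR_dB = 10*log10(2.982e11) = 114.7 dB

114.7 dB


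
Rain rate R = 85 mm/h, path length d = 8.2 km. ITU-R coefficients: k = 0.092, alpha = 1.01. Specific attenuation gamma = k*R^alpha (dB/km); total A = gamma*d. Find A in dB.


gamma = 0.092 * 85^1.01 = 8.175248 dB/km
A = 8.175248 * 8.2 = 67.04 dB

67.04 dB


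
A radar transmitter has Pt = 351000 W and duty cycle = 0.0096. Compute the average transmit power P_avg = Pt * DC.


P_avg = 351000 * 0.0096 = 3369.6 W

3369.6 W


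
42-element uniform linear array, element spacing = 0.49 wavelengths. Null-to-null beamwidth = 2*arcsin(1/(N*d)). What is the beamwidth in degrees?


1/(N*d) = 1/(42*0.49) = 0.048591
BW = 2*arcsin(0.048591) = 5.6 degrees

5.6 degrees


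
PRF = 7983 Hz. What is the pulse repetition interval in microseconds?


PRI = 1/7983 = 0.0001252662 s = 125.3 us

125.3 us


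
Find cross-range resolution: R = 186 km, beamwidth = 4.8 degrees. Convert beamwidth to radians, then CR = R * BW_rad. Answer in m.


BW_rad = 0.083775804
CR = 186000 * 0.083775804 = 15582.3 m

15582.3 m


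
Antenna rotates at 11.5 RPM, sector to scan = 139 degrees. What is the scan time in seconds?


t = 139 / (11.5 * 360) * 60 = 2.01 s

2.01 s


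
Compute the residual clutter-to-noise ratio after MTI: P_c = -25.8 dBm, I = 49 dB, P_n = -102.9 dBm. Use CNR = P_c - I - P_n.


CNR = -25.8 - 49 - (-102.9) = 28.1 dB

28.1 dB


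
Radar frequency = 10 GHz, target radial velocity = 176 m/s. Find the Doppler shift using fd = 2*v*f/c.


fd = 2 * 176 * 10000000000.0 / 3e8 = 11733.3 Hz

11733.3 Hz


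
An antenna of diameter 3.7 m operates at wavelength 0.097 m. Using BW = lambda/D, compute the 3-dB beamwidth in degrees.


BW_rad = 0.097 / 3.7 = 0.026216
BW_deg = 1.5 degrees

1.5 degrees


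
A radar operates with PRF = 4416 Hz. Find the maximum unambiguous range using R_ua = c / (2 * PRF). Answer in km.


R_ua = 3e8 / (2 * 4416) = 33967.4 m = 34.0 km

34.0 km


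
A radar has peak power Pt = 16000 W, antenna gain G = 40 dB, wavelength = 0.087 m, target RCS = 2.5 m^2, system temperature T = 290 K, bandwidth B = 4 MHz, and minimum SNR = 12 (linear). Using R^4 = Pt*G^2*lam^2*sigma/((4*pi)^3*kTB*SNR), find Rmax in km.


G_lin = 10^(40/10) = 10000.0
R^4 = 16000 * 10000.0^2 * 0.087^2 * 2.5 / ((4*pi)^3 * 1.38e-23 * 290 * 4000000.0 * 12)
R^4 = 7.94238e19 m^4
R_max = (7.94238e19)^(1/4) = 94403.4 m = 94.4 km

94.4 km


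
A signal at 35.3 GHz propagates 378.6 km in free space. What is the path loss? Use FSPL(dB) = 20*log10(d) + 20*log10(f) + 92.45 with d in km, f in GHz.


20*log10(378.6) = 51.56
20*log10(35.3) = 30.96
FSPL = 175.0 dB

175.0 dB


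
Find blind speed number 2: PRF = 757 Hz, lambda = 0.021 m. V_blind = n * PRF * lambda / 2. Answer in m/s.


V_blind = 2 * 757 * 0.021 / 2 = 15.9 m/s

15.9 m/s


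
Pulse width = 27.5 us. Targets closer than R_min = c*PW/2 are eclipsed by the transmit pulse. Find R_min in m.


R_min = 3e8 * 27.5e-6 / 2 = 4125.0 m

4125.0 m


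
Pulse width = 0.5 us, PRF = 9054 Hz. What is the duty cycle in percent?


DC = 0.5e-6 * 9054 * 100 = 0.45%

0.45%


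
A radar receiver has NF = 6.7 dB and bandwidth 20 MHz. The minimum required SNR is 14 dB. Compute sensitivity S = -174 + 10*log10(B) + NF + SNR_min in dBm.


10*log10(20000000.0) = 73.01
S = -174 + 73.01 + 6.7 + 14 = -80.3 dBm

-80.3 dBm


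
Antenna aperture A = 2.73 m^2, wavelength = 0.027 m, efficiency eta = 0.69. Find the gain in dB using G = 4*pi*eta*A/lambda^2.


G_linear = 4*pi*0.69*2.73/0.027^2 = 32470.88
G_dB = 10*log10(32470.88) = 45.1 dB

45.1 dB


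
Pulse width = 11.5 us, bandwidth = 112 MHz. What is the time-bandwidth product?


TBP = 11.5 * 112 = 1288.0

1288.0


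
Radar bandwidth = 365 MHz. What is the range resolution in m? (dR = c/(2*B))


dR = 3e8 / (2 * 365000000.0) = 0.41 m

0.41 m


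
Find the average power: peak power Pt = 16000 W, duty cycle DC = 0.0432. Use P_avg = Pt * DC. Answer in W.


P_avg = 16000 * 0.0432 = 691.2 W

691.2 W


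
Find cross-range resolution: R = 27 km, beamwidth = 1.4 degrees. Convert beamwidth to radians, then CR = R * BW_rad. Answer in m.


BW_rad = 0.02443461
CR = 27000 * 0.02443461 = 659.7 m

659.7 m


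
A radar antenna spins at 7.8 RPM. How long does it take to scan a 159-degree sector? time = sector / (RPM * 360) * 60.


t = 159 / (7.8 * 360) * 60 = 3.4 s

3.4 s


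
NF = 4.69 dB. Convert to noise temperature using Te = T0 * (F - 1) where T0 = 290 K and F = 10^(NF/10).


NF_lin = 10^(4.69/10) = 2.944422
Te = 290 * (2.944422 - 1) = 563.9 K

563.9 K


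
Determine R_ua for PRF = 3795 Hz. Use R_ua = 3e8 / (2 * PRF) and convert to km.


R_ua = 3e8 / (2 * 3795) = 39525.7 m = 39.5 km

39.5 km


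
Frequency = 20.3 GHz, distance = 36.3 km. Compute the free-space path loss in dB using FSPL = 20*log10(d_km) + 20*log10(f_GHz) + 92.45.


20*log10(36.3) = 31.2
20*log10(20.3) = 26.15
FSPL = 149.8 dB

149.8 dB


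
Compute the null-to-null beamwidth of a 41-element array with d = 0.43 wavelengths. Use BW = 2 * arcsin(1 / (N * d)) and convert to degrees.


1/(N*d) = 1/(41*0.43) = 0.056721
BW = 2*arcsin(0.056721) = 6.5 degrees

6.5 degrees


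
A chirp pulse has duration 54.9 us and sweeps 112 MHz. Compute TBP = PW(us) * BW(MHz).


TBP = 54.9 * 112 = 6148.8

6148.8


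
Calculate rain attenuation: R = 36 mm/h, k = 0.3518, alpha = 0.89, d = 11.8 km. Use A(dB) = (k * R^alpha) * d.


gamma = 0.3518 * 36^0.89 = 8.538962 dB/km
A = 8.538962 * 11.8 = 100.76 dB

100.76 dB


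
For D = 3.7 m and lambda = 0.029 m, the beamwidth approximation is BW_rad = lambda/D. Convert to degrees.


BW_rad = 0.029 / 3.7 = 0.007838
BW_deg = 0.45 degrees

0.45 degrees


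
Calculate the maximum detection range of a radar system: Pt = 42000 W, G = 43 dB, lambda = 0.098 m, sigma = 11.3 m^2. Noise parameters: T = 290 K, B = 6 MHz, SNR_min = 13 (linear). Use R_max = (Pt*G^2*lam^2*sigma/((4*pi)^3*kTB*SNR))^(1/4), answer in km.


G_lin = 10^(43/10) = 19952.62315
R^4 = 42000 * 19952.62315^2 * 0.098^2 * 11.3 / ((4*pi)^3 * 1.38e-23 * 290 * 6000000.0 * 13)
R^4 = 2.9294e21 m^4
R_max = (2.9294e21)^(1/4) = 232645.5 m = 232.6 km

232.6 km


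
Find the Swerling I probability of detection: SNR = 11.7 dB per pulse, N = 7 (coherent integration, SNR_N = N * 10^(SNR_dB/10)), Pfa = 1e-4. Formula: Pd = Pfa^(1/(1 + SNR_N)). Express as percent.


SNR_lin = 10^(11.7/10) = 14.79108
SNR_N = 7 * 14.79108 = 103.53756
1/(1 + SNR_N) = 1/104.53756 = 0.0095659
Pd = (1e-4)^0.0095659 = 0.91566
Pd = 91.6%

91.6%


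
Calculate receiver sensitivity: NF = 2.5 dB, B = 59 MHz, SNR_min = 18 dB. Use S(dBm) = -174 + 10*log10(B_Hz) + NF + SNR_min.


10*log10(59000000.0) = 77.71
S = -174 + 77.71 + 2.5 + 18 = -75.8 dBm

-75.8 dBm


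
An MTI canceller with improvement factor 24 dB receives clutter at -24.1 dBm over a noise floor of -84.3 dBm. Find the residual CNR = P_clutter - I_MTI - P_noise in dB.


CNR = -24.1 - 24 - (-84.3) = 36.2 dB

36.2 dB


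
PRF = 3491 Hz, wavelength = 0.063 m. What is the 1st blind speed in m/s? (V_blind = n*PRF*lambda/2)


V_blind = 1 * 3491 * 0.063 / 2 = 110.0 m/s

110.0 m/s


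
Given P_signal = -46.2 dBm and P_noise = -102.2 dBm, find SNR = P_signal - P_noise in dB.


SNR = -46.2 - (-102.2) = 56.0 dB

56.0 dB


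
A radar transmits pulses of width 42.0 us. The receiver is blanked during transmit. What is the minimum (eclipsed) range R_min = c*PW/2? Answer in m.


R_min = 3e8 * 42.0e-6 / 2 = 6300.0 m

6300.0 m


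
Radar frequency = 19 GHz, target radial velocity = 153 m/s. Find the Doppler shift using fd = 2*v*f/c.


fd = 2 * 153 * 19000000000.0 / 3e8 = 19380.0 Hz

19380.0 Hz


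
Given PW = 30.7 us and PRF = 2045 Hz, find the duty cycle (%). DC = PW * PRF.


DC = 30.7e-6 * 2045 * 100 = 6.28%

6.28%


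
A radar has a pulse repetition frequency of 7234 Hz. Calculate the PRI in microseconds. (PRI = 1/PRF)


PRI = 1/7234 = 0.0001382361 s = 138.2 us

138.2 us


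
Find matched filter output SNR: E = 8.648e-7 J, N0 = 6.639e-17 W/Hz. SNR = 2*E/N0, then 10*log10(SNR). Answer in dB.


SNR_lin = 2 * 8.648e-7 / 6.639e-17 = 2.605e10
SNR_dB = 10*log10(2.605e10) = 104.2 dB

104.2 dB


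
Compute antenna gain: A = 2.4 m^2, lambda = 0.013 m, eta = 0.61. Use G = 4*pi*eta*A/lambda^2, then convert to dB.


G_linear = 4*pi*0.61*2.4/0.013^2 = 108858.97
G_dB = 10*log10(108858.97) = 50.4 dB

50.4 dB


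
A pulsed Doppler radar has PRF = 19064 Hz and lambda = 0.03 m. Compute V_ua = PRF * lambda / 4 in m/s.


V_ua = 19064 * 0.03 / 4 = 143.0 m/s

143.0 m/s


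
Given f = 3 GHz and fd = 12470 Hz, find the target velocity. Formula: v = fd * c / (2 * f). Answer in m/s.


v = 12470 * 3e8 / (2 * 3000000000.0) = 623.5 m/s

623.5 m/s


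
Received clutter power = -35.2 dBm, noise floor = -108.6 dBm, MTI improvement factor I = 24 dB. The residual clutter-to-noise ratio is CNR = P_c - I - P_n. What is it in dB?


CNR = -35.2 - 24 - (-108.6) = 49.4 dB

49.4 dB


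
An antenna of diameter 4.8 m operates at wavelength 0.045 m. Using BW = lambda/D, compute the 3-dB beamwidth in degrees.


BW_rad = 0.045 / 4.8 = 0.009375
BW_deg = 0.54 degrees

0.54 degrees


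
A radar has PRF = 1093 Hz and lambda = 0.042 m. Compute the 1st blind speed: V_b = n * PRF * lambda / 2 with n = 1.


V_blind = 1 * 1093 * 0.042 / 2 = 23.0 m/s

23.0 m/s


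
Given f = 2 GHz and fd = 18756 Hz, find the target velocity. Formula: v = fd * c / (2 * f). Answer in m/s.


v = 18756 * 3e8 / (2 * 2000000000.0) = 1406.7 m/s

1406.7 m/s


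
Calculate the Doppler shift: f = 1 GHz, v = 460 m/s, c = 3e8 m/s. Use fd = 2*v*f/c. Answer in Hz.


fd = 2 * 460 * 1000000000.0 / 3e8 = 3066.7 Hz

3066.7 Hz


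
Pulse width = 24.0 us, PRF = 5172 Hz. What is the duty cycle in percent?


DC = 24.0e-6 * 5172 * 100 = 12.41%

12.41%


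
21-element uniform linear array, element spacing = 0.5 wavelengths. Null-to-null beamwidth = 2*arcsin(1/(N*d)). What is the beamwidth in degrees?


1/(N*d) = 1/(21*0.5) = 0.095238
BW = 2*arcsin(0.095238) = 10.9 degrees

10.9 degrees


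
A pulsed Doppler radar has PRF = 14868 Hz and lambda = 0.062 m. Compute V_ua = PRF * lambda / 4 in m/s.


V_ua = 14868 * 0.062 / 4 = 230.5 m/s

230.5 m/s
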